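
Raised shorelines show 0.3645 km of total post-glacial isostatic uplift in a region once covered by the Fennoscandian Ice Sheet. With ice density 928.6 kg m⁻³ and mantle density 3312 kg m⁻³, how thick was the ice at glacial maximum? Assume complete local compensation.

1.3 km

u = t ρ_ice/ρ_m → t = u ρ_m/ρ_ice = 0.3645 km × 3312/928.6 = 1.3 km.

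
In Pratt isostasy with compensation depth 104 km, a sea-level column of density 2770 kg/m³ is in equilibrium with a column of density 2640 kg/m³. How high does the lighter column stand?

ρ_ref D = ρ (D + h) → h = D (ρ_ref − ρ)/ρ.
h = 104 km × (2770 − 2640)/2640 = 5.12 km.

5.12 km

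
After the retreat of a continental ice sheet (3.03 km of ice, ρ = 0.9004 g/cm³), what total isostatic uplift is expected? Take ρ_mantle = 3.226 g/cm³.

Removing the load lets mantle flow back in; uplift u satisfies ρ_ice t = ρ_m u.
u = t ρ_ice/ρ_m = 3.03 km × 0.9004/3.226 = 0.846 km.

0.846 km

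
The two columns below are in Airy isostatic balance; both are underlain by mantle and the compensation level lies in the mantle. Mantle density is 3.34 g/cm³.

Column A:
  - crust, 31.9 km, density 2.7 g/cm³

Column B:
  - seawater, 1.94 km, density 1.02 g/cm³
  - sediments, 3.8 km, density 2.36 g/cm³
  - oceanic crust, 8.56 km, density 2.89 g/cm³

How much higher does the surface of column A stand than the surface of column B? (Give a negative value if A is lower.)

For any compensation level in the mantle, the mantle terms cancel and isostasy reduces to e = (Σt_A − Σt_B) − (Σ(ρt)_A − Σ(ρt)_B) / ρ_m.
Σt_A = 31.9 km; Σt_B = 14.3 km; Σ(ρt)_A = 86.13; Σ(ρt)_B = 35.6852 (in km·g/cm³).
e = (31.9 − 14.3) − (86.13 − 35.6852) / 3.34 = 2.5 km.

2.5 km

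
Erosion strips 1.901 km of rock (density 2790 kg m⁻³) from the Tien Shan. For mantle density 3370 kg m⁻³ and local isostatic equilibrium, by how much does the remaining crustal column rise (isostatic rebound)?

1.57 km

Unloading: uplift u = e ρ_c/ρ_m = 1.901 km × 2790/3370 = 1.57 km.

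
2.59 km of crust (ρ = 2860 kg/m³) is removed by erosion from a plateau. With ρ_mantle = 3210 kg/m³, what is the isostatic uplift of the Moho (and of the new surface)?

Unloading: uplift u = e ρ_c/ρ_m = 2.59 km × 2860/3210 = 2.31 km.

2.31 km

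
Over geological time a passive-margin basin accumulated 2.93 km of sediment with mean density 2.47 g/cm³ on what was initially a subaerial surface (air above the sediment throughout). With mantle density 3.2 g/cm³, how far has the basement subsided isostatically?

Subaerial load: s = t ρ_sed / ρ_m = 2.93 km × 2.47/3.2 = 2.26 km.

2.26 km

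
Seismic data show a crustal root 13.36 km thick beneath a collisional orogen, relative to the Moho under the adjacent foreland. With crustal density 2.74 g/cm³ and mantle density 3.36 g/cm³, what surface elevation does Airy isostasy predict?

Isostatic balance requires: ρ_c h = (ρ_m − ρ_c) r.
h = r (ρ_m − ρ_c) / ρ_c = 13.36 km × (3.36 − 2.74) / 2.74 = 3.02 km.

3.02 km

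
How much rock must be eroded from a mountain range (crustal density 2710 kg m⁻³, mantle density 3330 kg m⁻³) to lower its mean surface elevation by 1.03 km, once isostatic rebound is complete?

5.53 km

Net drop Δ = e − u = e − e ρ_c/ρ_m = e (ρ_m − ρ_c)/ρ_m.
e = Δ ρ_m/(ρ_m − ρ_c) = 1.03 km × 3330/620 = 5.53 km.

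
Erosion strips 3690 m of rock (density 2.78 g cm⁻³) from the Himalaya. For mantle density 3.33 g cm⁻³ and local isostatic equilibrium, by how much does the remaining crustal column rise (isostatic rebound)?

3080 m

Unloading: uplift u = e ρ_c/ρ_m = 3690 m × 2.78/3.33 = 3080 m.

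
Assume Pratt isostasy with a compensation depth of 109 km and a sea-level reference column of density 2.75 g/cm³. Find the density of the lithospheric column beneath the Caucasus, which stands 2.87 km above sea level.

2.68 g/cm³

Pratt balance: ρ_ref D = ρ (D + h).
ρ = ρ_ref D/(D + h) = 2.75 × 109 km/(109 km + 2.87 km) = 2.68 g/cm³.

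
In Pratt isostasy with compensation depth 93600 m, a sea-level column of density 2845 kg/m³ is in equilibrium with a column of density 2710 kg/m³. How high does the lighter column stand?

4660 m

ρ_ref D = ρ (D + h) → h = D (ρ_ref − ρ)/ρ.
h = 93600 m × (2845 − 2710)/2710 = 4660 m.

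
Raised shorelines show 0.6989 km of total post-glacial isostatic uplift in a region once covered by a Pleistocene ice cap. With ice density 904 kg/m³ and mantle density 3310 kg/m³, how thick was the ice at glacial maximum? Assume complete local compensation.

2.56 km

u = t ρ_ice/ρ_m → t = u ρ_m/ρ_ice = 0.6989 km × 3310/904 = 2.56 km.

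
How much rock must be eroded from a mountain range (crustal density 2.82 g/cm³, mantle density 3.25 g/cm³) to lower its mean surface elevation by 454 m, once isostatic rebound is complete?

3430 m

Net drop Δ = e − u = e − e ρ_c/ρ_m = e (ρ_m − ρ_c)/ρ_m.
e = Δ ρ_m/(ρ_m − ρ_c) = 454 m × 3.25/0.43 = 3430 m.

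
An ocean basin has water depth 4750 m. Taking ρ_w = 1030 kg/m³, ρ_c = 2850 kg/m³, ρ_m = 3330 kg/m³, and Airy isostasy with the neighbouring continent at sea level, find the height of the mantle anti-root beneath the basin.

18000 m

In Airy isostatic equilibrium: replacing crust with seawater at the top is compensated by replacing crust with mantle at the base: d (ρ_c − ρ_w) = a (ρ_m − ρ_c).
a = d (ρ_c − ρ_w)/(ρ_m − ρ_c) = 4750 m × 1820/480 = 18000 m.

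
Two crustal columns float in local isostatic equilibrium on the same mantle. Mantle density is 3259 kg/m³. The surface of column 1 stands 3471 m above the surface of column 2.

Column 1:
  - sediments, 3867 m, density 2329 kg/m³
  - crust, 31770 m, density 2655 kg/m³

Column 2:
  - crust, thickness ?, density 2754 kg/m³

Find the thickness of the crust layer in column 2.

Take the compensation level at the base of the deeper column (depth z_c below the surface of column 1) and equate Σ ρ_i t_i down to z_c; mantle fills any gap and the z_c terms cancel.
Column 1: 3867×2329 + 31770×2655 + (z_c − 35637)×3259
Column 2: 3471×0 + x×2754 + (z_c − 3471 − 0 − x)×3259
The z_c×3259 term appears on both sides and cancels. Collect the known terms of each column as K = Σ(ρt)_known − 3259 × (depth of known layers): K_1 = 93355593 − 3259×35637 = −22785390; K_2 = 0 − 3259×(3471 + 0) = −11311989.
Balance: K_1 = K_2 − x×(3259 − 2754), so x = (K_2 − K_1)/(3259 − 2754) = 11473400/505 = 22700 m.

22700 m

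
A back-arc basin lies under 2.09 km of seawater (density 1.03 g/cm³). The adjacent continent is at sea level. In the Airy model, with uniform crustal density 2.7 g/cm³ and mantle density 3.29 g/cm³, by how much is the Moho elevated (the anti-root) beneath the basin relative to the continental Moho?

5.92 km

In Airy isostatic equilibrium: replacing crust with seawater at the top is compensated by replacing crust with mantle at the base: d (ρ_c − ρ_w) = a (ρ_m − ρ_c).
a = d (ρ_c − ρ_w)/(ρ_m − ρ_c) = 2.09 km × 1.67/0.59 = 5.92 km.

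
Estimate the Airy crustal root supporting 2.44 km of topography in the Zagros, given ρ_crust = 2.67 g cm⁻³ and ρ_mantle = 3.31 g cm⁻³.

10.2 km

In Airy isostatic equilibrium: the weight of the topography is balanced by the buoyancy of the root, ρ_c h = (ρ_m − ρ_c) r.
r = h · ρ_c / (ρ_m − ρ_c) = 2.44 km × 2.67 / (3.31 − 2.67) = 10.2 km.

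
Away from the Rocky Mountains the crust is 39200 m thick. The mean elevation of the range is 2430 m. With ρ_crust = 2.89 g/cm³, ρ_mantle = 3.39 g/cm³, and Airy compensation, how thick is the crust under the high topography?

Root depth r = h ρ_c / (ρ_m − ρ_c) = 2430 m × 2.89 / 0.5 = 14050 m.
Total thickness = T + h + r = 39200 m + 2430 m + 14050 m = 55700 m.

55700 m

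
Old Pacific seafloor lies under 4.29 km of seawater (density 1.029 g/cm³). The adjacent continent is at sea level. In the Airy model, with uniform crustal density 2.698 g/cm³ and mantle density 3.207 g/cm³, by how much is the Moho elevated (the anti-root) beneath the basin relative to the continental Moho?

By Archimedes' principle applied to the lithosphere: replacing crust with seawater at the top is compensated by replacing crust with mantle at the base: d (ρ_c − ρ_w) = a (ρ_m − ρ_c).
a = d (ρ_c − ρ_w)/(ρ_m − ρ_c) = 4.29 km × 1.669/0.509 = 14.1 km.

14.1 km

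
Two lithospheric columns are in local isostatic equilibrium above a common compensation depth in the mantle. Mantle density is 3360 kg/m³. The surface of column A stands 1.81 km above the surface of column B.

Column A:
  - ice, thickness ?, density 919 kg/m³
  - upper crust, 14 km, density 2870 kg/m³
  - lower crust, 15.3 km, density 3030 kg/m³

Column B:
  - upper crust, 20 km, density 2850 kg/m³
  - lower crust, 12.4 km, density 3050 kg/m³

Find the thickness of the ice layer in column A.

Take the compensation level at the base of the deeper column (depth z_c below the surface of column A) and equate Σ ρ_i t_i down to z_c; mantle fills any gap and the z_c terms cancel.
Column A: x×919 + 14×2870 + 15.3×3030 + (z_c − 29.3 − x)×3360
Column B: 1.81×0 + 20×2850 + 12.4×3050 + (z_c − 1.81 − 32.4)×3360
The z_c×3360 term appears on both sides and cancels. Collect the known terms of each column as K = Σ(ρt)_known − 3360 × (depth of known layers): K_A = 86539 − 3360×29.3 = −11909; K_B = 94820 − 3360×(1.81 + 32.4) = −20125.6.
Balance: K_A − x×(3360 − 919) = K_B, so x = (K_A − K_B)/(3360 − 919) = 8216.6/2441 = 3.37 km.

3.37 km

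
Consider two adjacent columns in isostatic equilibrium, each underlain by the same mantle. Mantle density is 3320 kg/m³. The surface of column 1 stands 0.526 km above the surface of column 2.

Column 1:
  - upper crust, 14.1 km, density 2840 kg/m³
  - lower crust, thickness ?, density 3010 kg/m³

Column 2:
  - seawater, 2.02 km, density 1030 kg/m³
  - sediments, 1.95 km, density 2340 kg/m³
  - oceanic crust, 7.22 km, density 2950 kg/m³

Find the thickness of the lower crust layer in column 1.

13.5 km

Take the compensation level at the base of the deeper column (depth z_c below the surface of column 1) and equate Σ ρ_i t_i down to z_c; mantle fills any gap and the z_c terms cancel.
Column 1: 14.1×2840 + x×3010 + (z_c − 14.1 − x)×3320
Column 2: 0.526×0 + 2.02×1030 + 1.95×2340 + 7.22×2950 + (z_c − 0.526 − 11.19)×3320
The z_c×3320 term appears on both sides and cancels. Collect the known terms of each column as K = Σ(ρt)_known − 3320 × (depth of known layers): K_1 = 40044 − 3320×14.1 = −6768; K_2 = 27942.6 − 3320×(0.526 + 11.19) = −10954.52.
Balance: K_1 − x×(3320 − 3010) = K_2, so x = (K_1 − K_2)/(3320 − 3010) = 4186.52/310 = 13.5 km.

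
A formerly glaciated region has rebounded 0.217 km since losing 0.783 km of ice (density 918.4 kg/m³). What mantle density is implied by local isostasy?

3310 kg/m³

ρ_m = ρ_ice t / u = 918.4 × 0.783 km/0.217 km = 3310 kg/m³.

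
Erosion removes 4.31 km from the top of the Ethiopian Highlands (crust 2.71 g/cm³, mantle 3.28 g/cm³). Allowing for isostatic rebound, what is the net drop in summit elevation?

Rebound u = e ρ_c/ρ_m = 4.31 km × 2.71/3.28 = 3.561 km.
Net surface drop = e − u = 4.31 km − 3.561 km = e (ρ_m − ρ_c)/ρ_m = 0.749 km.

0.749 km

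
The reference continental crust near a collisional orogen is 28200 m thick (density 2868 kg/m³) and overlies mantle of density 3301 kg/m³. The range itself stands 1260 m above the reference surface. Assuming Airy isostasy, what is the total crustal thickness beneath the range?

Root depth r = h ρ_c / (ρ_m − ρ_c) = 1260 m × 2868 / 433 = 8346 m.
Total thickness = T + h + r = 28200 m + 1260 m + 8346 m = 37800 m.

37800 m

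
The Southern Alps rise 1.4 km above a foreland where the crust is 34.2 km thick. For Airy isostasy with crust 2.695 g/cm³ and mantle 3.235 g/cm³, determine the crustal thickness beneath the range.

Root depth r = h ρ_c / (ρ_m − ρ_c) = 1.4 km × 2.695 / 0.54 = 6.987 km.
Total thickness = T + h + r = 34.2 km + 1.4 km + 6.987 km = 42.6 km.

42.6 km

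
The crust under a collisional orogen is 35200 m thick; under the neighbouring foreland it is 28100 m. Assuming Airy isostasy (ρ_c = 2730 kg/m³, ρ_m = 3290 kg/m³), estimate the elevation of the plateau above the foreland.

Excess crust Δ = 35200 m − 28100 m = 7100 m, split between elevation h and root r with h + r = Δ.
Airy balance ρ_c h = (ρ_m − ρ_c) r gives r = h ρ_c/(ρ_m − ρ_c), so h (1 + ρ_c/(ρ_m − ρ_c)) = Δ, i.e. h = Δ (ρ_m − ρ_c)/ρ_m.
h = 7100 m × 560/3290 = 1210 m.

1210 m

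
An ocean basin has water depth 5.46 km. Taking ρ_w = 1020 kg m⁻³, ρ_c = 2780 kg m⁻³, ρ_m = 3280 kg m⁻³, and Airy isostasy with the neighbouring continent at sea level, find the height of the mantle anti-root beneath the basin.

19.2 km

In Airy isostatic equilibrium: replacing crust with seawater at the top is compensated by replacing crust with mantle at the base: d (ρ_c − ρ_w) = a (ρ_m − ρ_c).
a = d (ρ_c − ρ_w)/(ρ_m − ρ_c) = 5.46 km × 1760/500 = 19.2 km.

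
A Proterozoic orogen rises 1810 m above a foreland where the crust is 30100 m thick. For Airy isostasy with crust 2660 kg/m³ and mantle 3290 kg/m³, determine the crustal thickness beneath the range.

39600 m

Root depth r = h ρ_c / (ρ_m − ρ_c) = 1810 m × 2660 / 630 = 7642 m.
Total thickness = T + h + r = 30100 m + 1810 m + 7642 m = 39600 m.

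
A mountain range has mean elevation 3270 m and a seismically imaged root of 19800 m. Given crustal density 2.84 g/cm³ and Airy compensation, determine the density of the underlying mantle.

Airy balance: ρ_c h = (ρ_m − ρ_c) r → ρ_m = ρ_c (1 + h/r).
ρ_m = 2.84 × (1 + 3270 m/19800 m) = 3.31 g/cm³.

3.31 g/cm³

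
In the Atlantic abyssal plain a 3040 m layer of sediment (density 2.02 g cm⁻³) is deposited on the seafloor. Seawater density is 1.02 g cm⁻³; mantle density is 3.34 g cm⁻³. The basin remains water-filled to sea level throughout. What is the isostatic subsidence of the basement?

Submarine loading: the sediment displaces seawater, and the subsidence is in turn flooded, so s (ρ_m − ρ_w) = t (ρ_sed − ρ_w).
s = 3040 m × (2.02 − 1.02) / (3.34 − 1.02) = 1310 m.

1310 m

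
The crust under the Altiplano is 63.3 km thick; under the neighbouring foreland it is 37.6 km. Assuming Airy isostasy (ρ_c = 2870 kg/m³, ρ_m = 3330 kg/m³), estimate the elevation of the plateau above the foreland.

3.55 km

Excess crust Δ = 63.3 km − 37.6 km = 25.7 km, split between elevation h and root r with h + r = Δ.
Airy balance ρ_c h = (ρ_m − ρ_c) r gives r = h ρ_c/(ρ_m − ρ_c), so h (1 + ρ_c/(ρ_m − ρ_c)) = Δ, i.e. h = Δ (ρ_m − ρ_c)/ρ_m.
h = 25.7 km × 460/3330 = 3.55 km.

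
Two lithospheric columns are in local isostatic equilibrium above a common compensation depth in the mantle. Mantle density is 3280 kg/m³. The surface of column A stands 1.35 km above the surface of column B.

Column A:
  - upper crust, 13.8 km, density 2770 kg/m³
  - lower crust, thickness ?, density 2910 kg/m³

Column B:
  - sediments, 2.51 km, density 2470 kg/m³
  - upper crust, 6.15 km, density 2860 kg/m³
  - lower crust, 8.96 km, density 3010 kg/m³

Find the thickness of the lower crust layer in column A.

Take the compensation level at the base of the deeper column (depth z_c below the surface of column A) and equate Σ ρ_i t_i down to z_c; mantle fills any gap and the z_c terms cancel.
Column A: 13.8×2770 + x×2910 + (z_c − 13.8 − x)×3280
Column B: 1.35×0 + 2.51×2470 + 6.15×2860 + 8.96×3010 + (z_c − 1.35 − 17.62)×3280
The z_c×3280 term appears on both sides and cancels. Collect the known terms of each column as K = Σ(ρt)_known − 3280 × (depth of known layers): K_A = 38226 − 3280×13.8 = −7038; K_B = 50758.3 − 3280×(1.35 + 17.62) = −11463.3.
Balance: K_A − x×(3280 − 2910) = K_B, so x = (K_A − K_B)/(3280 − 2910) = 4425.3/370 = 12 km.

12 km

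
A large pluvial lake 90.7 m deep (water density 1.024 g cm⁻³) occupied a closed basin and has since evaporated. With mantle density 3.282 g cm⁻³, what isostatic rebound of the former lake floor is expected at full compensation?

28.3 m

u = d ρ_w/ρ_m = 90.7 m × 1.024/3.282 = 28.3 m.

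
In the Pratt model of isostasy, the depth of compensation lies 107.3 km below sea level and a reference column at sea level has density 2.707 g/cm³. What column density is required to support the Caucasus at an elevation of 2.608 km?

Pratt balance: ρ_ref D = ρ (D + h).
ρ = ρ_ref D/(D + h) = 2.707 × 107.3 km/(107.3 km + 2.608 km) = 2.64 g/cm³.

2.64 g/cm³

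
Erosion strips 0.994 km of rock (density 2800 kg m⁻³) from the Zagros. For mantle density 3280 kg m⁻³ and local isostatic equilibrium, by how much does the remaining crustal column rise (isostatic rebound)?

Unloading: uplift u = e ρ_c/ρ_m = 0.994 km × 2800/3280 = 0.849 km.

0.849 km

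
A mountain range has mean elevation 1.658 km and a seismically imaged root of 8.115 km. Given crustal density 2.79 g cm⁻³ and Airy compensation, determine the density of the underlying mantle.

Airy balance: ρ_c h = (ρ_m − ρ_c) r → ρ_m = ρ_c (1 + h/r).
ρ_m = 2.79 × (1 + 1.658 km/8.115 km) = 3.36 g cm⁻³.

3.36 g cm⁻³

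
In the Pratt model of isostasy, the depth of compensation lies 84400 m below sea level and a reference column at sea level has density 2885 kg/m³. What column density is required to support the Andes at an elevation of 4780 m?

Pratt balance: ρ_ref D = ρ (D + h).
ρ = ρ_ref D/(D + h) = 2885 × 84400 m/(84400 m + 4780 m) = 2730 kg/m³.

2730 kg/m³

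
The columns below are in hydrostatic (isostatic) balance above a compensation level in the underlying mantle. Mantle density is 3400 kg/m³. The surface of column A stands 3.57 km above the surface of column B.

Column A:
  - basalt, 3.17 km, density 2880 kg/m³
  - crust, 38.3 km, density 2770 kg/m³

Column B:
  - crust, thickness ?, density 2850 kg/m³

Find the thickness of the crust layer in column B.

Take the compensation level at the base of the deeper column (depth z_c below the surface of column A) and equate Σ ρ_i t_i down to z_c; mantle fills any gap and the z_c terms cancel.
Column A: 3.17×2880 + 38.3×2770 + (z_c − 41.47)×3400
Column B: 3.57×0 + x×2850 + (z_c − 3.57 − 0 − x)×3400
The z_c×3400 term appears on both sides and cancels. Collect the known terms of each column as K = Σ(ρt)_known − 3400 × (depth of known layers): K_A = 115220.6 − 3400×41.47 = −25777.4; K_B = 0 − 3400×(3.57 + 0) = −12138.
Balance: K_A = K_B − x×(3400 − 2850), so x = (K_B − K_A)/(3400 − 2850) = 13639.4/550 = 24.8 km.

24.8 km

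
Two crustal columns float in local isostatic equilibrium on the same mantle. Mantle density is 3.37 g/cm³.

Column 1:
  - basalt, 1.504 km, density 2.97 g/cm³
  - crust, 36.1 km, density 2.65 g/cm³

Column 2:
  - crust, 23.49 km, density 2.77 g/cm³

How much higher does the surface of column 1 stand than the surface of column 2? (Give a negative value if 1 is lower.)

3.71 km

For any compensation level in the mantle, the mantle terms cancel and isostasy reduces to e = (Σt_1 − Σt_2) − (Σ(ρt)_1 − Σ(ρt)_2) / ρ_m.
Σt_1 = 37.604 km; Σt_2 = 23.49 km; Σ(ρt)_1 = 100.13188; Σ(ρt)_2 = 65.0673 (in km·g/cm³).
e = (37.604 − 23.49) − (100.13188 − 65.0673) / 3.37 = 3.71 km.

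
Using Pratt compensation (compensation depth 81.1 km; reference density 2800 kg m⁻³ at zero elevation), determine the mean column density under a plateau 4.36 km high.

2660 kg m⁻³

Pratt balance: ρ_ref D = ρ (D + h).
ρ = ρ_ref D/(D + h) = 2800 × 81.1 km/(81.1 km + 4.36 km) = 2660 kg m⁻³.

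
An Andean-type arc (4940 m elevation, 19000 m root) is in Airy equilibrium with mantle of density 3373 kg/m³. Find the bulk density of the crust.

2680 kg/m³

ρ_c h = (ρ_m − ρ_c) r → ρ_c (h + r) = ρ_m r → ρ_c = ρ_m r / (h + r).
ρ_c = 3373 × 19000 m / (4940 m + 19000 m) = 2680 kg/m³.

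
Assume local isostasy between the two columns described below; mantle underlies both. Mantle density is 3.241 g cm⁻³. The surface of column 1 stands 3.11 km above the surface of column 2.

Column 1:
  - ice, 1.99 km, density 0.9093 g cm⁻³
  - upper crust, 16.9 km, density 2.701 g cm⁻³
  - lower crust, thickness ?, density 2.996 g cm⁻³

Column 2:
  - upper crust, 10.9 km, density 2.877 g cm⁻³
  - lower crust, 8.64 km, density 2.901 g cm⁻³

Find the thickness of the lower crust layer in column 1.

13.1 km

Take the compensation level at the base of the deeper column (depth z_c below the surface of column 1) and equate Σ ρ_i t_i down to z_c; mantle fills any gap and the z_c terms cancel.
Column 1: 1.99×0.9093 + 16.9×2.701 + x×2.996 + (z_c − 18.89 − x)×3.241
Column 2: 3.11×0 + 10.9×2.877 + 8.64×2.901 + (z_c − 3.11 − 19.54)×3.241
The z_c×3.241 term appears on both sides and cancels. Collect the known terms of each column as K = Σ(ρt)_known − 3.241 × (depth of known layers): K_1 = 47.456407 − 3.241×18.89 = −13.766083; K_2 = 56.42394 − 3.241×(3.11 + 19.54) = −16.98471.
Balance: K_1 − x×(3.241 − 2.996) = K_2, so x = (K_1 − K_2)/(3.241 − 2.996) = 3.21863/0.245 = 13.1 km.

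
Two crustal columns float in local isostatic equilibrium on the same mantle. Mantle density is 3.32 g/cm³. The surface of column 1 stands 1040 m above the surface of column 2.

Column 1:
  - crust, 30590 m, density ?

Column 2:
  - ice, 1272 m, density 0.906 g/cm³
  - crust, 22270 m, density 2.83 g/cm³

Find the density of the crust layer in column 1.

2.75 g/cm³

Take the compensation level at the base of the deeper column (depth z_c below the surface of column 1) and equate Σ ρ_i t_i down to z_c; mantle fills any gap and the z_c terms cancel.
Column 1: 30590×ρ + (z_c − 30590)×3.32
Column 2: 1040×0 + 1272×0.906 + 22270×2.83 + (z_c − 1040 − 23542)×3.32
The z_c×3.32 term appears on both sides and cancels. Collect the known terms of each column as K = Σ(ρt)_known − 3.32 × (depth of known layers): K_1 = 0 − 3.32×30590 = −101558.8; K_2 = 64176.532 − 3.32×(1040 + 23542) = −17435.708.
Balance: K_1 + 30590×ρ = K_2, so ρ = (K_2 − K_1)/30590 = 84123.1/30590 = 2.75 g/cm³.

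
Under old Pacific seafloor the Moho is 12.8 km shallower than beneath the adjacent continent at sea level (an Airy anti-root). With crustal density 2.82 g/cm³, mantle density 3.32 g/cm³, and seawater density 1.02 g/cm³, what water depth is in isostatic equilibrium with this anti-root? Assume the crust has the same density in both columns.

3.56 km

Replacing a thickness d of crust by seawater at the top must be balanced by replacing crust with mantle at the base: d (ρ_c − ρ_w) = a (ρ_m − ρ_c).
d = a (ρ_m − ρ_c)/(ρ_c − ρ_w) = 12.8 km × 0.5/1.8 = 3.56 km.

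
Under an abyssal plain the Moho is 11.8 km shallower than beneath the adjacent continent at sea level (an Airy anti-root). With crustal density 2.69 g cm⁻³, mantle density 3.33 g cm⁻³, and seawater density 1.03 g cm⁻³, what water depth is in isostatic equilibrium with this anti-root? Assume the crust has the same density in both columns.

Replacing a thickness d of crust by seawater at the top must be balanced by replacing crust with mantle at the base: d (ρ_c − ρ_w) = a (ρ_m − ρ_c).
d = a (ρ_m − ρ_c)/(ρ_c − ρ_w) = 11.8 km × 0.64/1.66 = 4.55 km.

4.55 km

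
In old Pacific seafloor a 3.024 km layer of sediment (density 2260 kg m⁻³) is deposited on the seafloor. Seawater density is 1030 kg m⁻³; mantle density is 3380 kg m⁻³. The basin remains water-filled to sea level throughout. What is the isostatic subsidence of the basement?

Submarine loading: the sediment displaces seawater, and the subsidence is in turn flooded, so s (ρ_m − ρ_w) = t (ρ_sed − ρ_w).
s = 3.024 km × (2260 − 1030) / (3380 − 1030) = 1.58 km.

1.58 km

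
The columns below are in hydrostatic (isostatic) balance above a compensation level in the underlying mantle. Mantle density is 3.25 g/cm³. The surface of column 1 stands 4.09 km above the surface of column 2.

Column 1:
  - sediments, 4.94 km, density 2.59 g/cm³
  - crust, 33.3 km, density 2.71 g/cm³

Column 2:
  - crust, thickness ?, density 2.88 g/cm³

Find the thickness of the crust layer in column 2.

21.5 km

Take the compensation level at the base of the deeper column (depth z_c below the surface of column 1) and equate Σ ρ_i t_i down to z_c; mantle fills any gap and the z_c terms cancel.
Column 1: 4.94×2.59 + 33.3×2.71 + (z_c − 38.24)×3.25
Column 2: 4.09×0 + x×2.88 + (z_c − 4.09 − 0 − x)×3.25
The z_c×3.25 term appears on both sides and cancels. Collect the known terms of each column as K = Σ(ρt)_known − 3.25 × (depth of known layers): K_1 = 103.0376 − 3.25×38.24 = −21.2424; K_2 = 0 − 3.25×(4.09 + 0) = −13.2925.
Balance: K_1 = K_2 − x×(3.25 − 2.88), so x = (K_2 − K_1)/(3.25 − 2.88) = 7.9499/0.37 = 21.5 km.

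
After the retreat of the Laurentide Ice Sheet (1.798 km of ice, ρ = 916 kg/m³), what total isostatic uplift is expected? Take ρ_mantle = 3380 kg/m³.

0.487 km

Removing the load lets mantle flow back in; uplift u satisfies ρ_ice t = ρ_m u.
u = t ρ_ice/ρ_m = 1.798 km × 916/3380 = 0.487 km.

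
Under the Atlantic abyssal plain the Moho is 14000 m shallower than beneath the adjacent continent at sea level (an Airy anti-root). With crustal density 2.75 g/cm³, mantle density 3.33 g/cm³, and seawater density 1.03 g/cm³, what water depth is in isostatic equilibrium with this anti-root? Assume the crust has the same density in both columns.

4720 m

Replacing a thickness d of crust by seawater at the top must be balanced by replacing crust with mantle at the base: d (ρ_c − ρ_w) = a (ρ_m − ρ_c).
d = a (ρ_m − ρ_c)/(ρ_c − ρ_w) = 14000 m × 0.58/1.72 = 4720 m.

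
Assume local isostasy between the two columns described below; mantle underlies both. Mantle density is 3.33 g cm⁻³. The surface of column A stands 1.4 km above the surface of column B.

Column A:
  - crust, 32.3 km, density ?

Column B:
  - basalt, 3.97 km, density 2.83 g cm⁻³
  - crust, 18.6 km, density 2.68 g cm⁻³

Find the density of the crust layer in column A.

Take the compensation level at the base of the deeper column (depth z_c below the surface of column A) and equate Σ ρ_i t_i down to z_c; mantle fills any gap and the z_c terms cancel.
Column A: 32.3×ρ + (z_c − 32.3)×3.33
Column B: 1.4×0 + 3.97×2.83 + 18.6×2.68 + (z_c − 1.4 − 22.57)×3.33
The z_c×3.33 term appears on both sides and cancels. Collect the known terms of each column as K = Σ(ρt)_known − 3.33 × (depth of known layers): K_A = 0 − 3.33×32.3 = −107.559; K_B = 61.0831 − 3.33×(1.4 + 22.57) = −18.737.
Balance: K_A + 32.3×ρ = K_B, so ρ = (K_B − K_A)/32.3 = 88.822/32.3 = 2.75 g cm⁻³.

2.75 g cm⁻³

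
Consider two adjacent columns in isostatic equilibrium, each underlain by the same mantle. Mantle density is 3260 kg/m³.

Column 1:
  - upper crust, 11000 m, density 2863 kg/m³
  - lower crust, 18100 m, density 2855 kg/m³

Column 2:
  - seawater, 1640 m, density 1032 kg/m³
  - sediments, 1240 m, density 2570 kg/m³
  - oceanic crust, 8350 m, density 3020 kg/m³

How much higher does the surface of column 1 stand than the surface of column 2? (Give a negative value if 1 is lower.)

For any compensation level in the mantle, the mantle terms cancel and isostasy reduces to e = (Σt_1 − Σt_2) − (Σ(ρt)_1 − Σ(ρt)_2) / ρ_m.
Σt_1 = 29100 m; Σt_2 = 11230 m; Σ(ρt)_1 = 83168500; Σ(ρt)_2 = 30096280 (in m·kg/m³).
e = (29100 − 11230) − (83168500 − 30096280) / 3260 = 1590 m.

1590 m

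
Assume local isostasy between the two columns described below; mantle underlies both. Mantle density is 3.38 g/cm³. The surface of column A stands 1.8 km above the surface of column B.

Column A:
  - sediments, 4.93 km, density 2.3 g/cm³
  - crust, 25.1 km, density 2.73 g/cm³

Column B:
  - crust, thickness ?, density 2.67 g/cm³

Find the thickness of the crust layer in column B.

Take the compensation level at the base of the deeper column (depth z_c below the surface of column A) and equate Σ ρ_i t_i down to z_c; mantle fills any gap and the z_c terms cancel.
Column A: 4.93×2.3 + 25.1×2.73 + (z_c − 30.03)×3.38
Column B: 1.8×0 + x×2.67 + (z_c − 1.8 − 0 − x)×3.38
The z_c×3.38 term appears on both sides and cancels. Collect the known terms of each column as K = Σ(ρt)_known − 3.38 × (depth of known layers): K_A = 79.862 − 3.38×30.03 = −21.6394; K_B = 0 − 3.38×(1.8 + 0) = −6.084.
Balance: K_A = K_B − x×(3.38 − 2.67), so x = (K_B − K_A)/(3.38 − 2.67) = 15.5554/0.71 = 21.9 km.

21.9 km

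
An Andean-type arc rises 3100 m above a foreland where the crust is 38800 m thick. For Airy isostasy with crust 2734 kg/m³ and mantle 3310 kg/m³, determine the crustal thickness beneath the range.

Root depth r = h ρ_c / (ρ_m − ρ_c) = 3100 m × 2734 / 576 = 14710 m.
Total thickness = T + h + r = 38800 m + 3100 m + 14710 m = 56600 m.

56600 m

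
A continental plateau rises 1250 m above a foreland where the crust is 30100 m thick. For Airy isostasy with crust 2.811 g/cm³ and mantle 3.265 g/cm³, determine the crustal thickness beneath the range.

Root depth r = h ρ_c / (ρ_m − ρ_c) = 1250 m × 2.811 / 0.454 = 7740 m.
Total thickness = T + h + r = 30100 m + 1250 m + 7740 m = 39100 m.

39100 m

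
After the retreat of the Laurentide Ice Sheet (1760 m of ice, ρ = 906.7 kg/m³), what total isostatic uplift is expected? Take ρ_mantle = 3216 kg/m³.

Removing the load lets mantle flow back in; uplift u satisfies ρ_ice t = ρ_m u.
u = t ρ_ice/ρ_m = 1760 m × 906.7/3216 = 496 m.

496 m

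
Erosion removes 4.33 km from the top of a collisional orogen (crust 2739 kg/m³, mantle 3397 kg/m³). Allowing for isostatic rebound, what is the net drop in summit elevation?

0.839 km

Rebound u = e ρ_c/ρ_m = 4.33 km × 2739/3397 = 3.491 km.
Net surface drop = e − u = 4.33 km − 3.491 km = e (ρ_m − ρ_c)/ρ_m = 0.839 km.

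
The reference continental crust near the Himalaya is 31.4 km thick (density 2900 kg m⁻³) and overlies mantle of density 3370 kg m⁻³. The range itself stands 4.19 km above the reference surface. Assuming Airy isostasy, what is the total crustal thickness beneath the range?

61.4 km

Root depth r = h ρ_c / (ρ_m − ρ_c) = 4.19 km × 2900 / 470 = 25.85 km.
Total thickness = T + h + r = 31.4 km + 4.19 km + 25.85 km = 61.4 km.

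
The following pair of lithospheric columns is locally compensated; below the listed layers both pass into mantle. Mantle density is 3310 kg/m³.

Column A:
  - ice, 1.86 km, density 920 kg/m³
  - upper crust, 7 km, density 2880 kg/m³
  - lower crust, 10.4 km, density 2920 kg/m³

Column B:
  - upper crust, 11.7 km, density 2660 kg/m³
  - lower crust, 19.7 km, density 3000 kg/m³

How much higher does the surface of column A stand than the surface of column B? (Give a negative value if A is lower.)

For any compensation level in the mantle, the mantle terms cancel and isostasy reduces to e = (Σt_A − Σt_B) − (Σ(ρt)_A − Σ(ρt)_B) / ρ_m.
Σt_A = 19.26 km; Σt_B = 31.4 km; Σ(ρt)_A = 52239.2; Σ(ρt)_B = 90222 (in km·kg/m³).
e = (19.26 − 31.4) − (52239.2 − 90222) / 3310 = −0.665 km.

−0.665 km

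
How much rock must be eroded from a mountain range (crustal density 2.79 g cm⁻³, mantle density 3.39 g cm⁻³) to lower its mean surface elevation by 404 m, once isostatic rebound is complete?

2280 m

Net drop Δ = e − u = e − e ρ_c/ρ_m = e (ρ_m − ρ_c)/ρ_m.
e = Δ ρ_m/(ρ_m − ρ_c) = 404 m × 3.39/0.6 = 2280 m.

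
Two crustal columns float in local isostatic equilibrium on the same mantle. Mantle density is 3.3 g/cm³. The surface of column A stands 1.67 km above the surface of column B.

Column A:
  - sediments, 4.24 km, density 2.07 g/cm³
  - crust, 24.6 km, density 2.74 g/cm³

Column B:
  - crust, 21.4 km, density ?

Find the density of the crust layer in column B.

Take the compensation level at the base of the deeper column (depth z_c below the surface of column A) and equate Σ ρ_i t_i down to z_c; mantle fills any gap and the z_c terms cancel.
Column A: 4.24×2.07 + 24.6×2.74 + (z_c − 28.84)×3.3
Column B: 1.67×0 + 21.4×ρ + (z_c − 1.67 − 21.4)×3.3
The z_c×3.3 term appears on both sides and cancels. Collect the known terms of each column as K = Σ(ρt)_known − 3.3 × (depth of known layers): K_A = 76.1808 − 3.3×28.84 = −18.9912; K_B = 0 − 3.3×(1.67 + 21.4) = −76.131.
Balance: K_A = K_B + 21.4×ρ, so ρ = (K_A − K_B)/21.4 = 57.1398/21.4 = 2.67 g/cm³.

2.67 g/cm³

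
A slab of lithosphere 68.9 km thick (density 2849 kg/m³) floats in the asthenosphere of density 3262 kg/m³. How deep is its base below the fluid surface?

60.2 km

Draft d = t ρ_obj/ρ_fluid = 68.9 km × 2849/3262 = 60.2 km.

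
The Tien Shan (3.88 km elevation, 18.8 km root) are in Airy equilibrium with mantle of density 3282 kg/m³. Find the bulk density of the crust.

2720 kg/m³

ρ_c h = (ρ_m − ρ_c) r → ρ_c (h + r) = ρ_m r → ρ_c = ρ_m r / (h + r).
ρ_c = 3282 × 18.8 km / (3.88 km + 18.8 km) = 2720 kg/m³.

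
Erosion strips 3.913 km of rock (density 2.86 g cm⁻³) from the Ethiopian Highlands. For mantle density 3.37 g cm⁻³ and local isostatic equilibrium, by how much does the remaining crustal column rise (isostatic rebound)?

Unloading: uplift u = e ρ_c/ρ_m = 3.913 km × 2.86/3.37 = 3.32 km.

3.32 km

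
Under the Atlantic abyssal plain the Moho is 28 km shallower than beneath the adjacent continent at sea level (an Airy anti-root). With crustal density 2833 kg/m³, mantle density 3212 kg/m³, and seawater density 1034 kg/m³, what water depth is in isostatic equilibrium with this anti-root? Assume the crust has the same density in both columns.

5.9 km

Replacing a thickness d of crust by seawater at the top must be balanced by replacing crust with mantle at the base: d (ρ_c − ρ_w) = a (ρ_m − ρ_c).
d = a (ρ_m − ρ_c)/(ρ_c − ρ_w) = 28 km × 379/1799 = 5.9 km.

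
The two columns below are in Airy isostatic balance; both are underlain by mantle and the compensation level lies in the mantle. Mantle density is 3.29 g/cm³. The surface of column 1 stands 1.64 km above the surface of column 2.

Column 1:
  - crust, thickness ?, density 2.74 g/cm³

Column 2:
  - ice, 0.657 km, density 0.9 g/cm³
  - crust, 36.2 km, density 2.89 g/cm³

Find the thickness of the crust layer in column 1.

Take the compensation level at the base of the deeper column (depth z_c below the surface of column 1) and equate Σ ρ_i t_i down to z_c; mantle fills any gap and the z_c terms cancel.
Column 1: x×2.74 + (z_c − 0 − x)×3.29
Column 2: 1.64×0 + 0.657×0.9 + 36.2×2.89 + (z_c − 1.64 − 36.857)×3.29
The z_c×3.29 term appears on both sides and cancels. Collect the known terms of each column as K = Σ(ρt)_known − 3.29 × (depth of known layers): K_1 = 0 − 3.29×0 = 0; K_2 = 105.2093 − 3.29×(1.64 + 36.857) = −21.44583.
Balance: K_1 − x×(3.29 − 2.74) = K_2, so x = (K_1 − K_2)/(3.29 − 2.74) = 21.4458/0.55 = 39 km.

39 km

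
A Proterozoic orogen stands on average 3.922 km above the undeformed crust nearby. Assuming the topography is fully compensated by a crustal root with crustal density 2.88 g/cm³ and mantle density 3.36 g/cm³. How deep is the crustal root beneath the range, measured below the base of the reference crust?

For local isostatic compensation: the weight of the topography is balanced by the buoyancy of the root, ρ_c h = (ρ_m − ρ_c) r.
r = h · ρ_c / (ρ_m − ρ_c) = 3.922 km × 2.88 / (3.36 − 2.88) = 23.5 km.

23.5 km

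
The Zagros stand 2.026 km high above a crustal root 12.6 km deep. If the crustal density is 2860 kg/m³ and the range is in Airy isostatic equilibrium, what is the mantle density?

3320 kg/m³

Airy balance: ρ_c h = (ρ_m − ρ_c) r → ρ_m = ρ_c (1 + h/r).
ρ_m = 2860 × (1 + 2.026 km/12.6 km) = 3320 kg/m³.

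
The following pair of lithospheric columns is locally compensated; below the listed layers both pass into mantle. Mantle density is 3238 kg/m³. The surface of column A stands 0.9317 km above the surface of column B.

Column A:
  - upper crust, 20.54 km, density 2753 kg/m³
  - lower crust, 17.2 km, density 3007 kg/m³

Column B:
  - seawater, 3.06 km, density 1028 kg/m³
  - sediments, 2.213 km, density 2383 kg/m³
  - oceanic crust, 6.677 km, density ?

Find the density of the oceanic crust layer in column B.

Take the compensation level at the base of the deeper column (depth z_c below the surface of column A) and equate Σ ρ_i t_i down to z_c; mantle fills any gap and the z_c terms cancel.
Column A: 20.54×2753 + 17.2×3007 + (z_c − 37.74)×3238
Column B: 0.9317×0 + 3.06×1028 + 2.213×2383 + 6.677×ρ + (z_c − 0.9317 − 11.95)×3238
The z_c×3238 term appears on both sides and cancels. Collect the known terms of each column as K = Σ(ρt)_known − 3238 × (depth of known layers): K_A = 108267.02 − 3238×37.74 = −13935.1; K_B = 8419.259 − 3238×(0.9317 + 11.95) = −33291.6856.
Balance: K_A = K_B + 6.677×ρ, so ρ = (K_A − K_B)/6.677 = 19356.6/6.677 = 2900 kg/m³.

2900 kg/m³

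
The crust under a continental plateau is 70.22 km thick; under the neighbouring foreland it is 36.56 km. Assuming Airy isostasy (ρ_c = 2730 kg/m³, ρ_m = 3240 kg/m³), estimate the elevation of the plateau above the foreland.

5.3 km

Excess crust Δ = 70.22 km − 36.56 km = 33.66 km, split between elevation h and root r with h + r = Δ.
Airy balance ρ_c h = (ρ_m − ρ_c) r gives r = h ρ_c/(ρ_m − ρ_c), so h (1 + ρ_c/(ρ_m − ρ_c)) = Δ, i.e. h = Δ (ρ_m − ρ_c)/ρ_m.
h = 33.66 km × 510/3240 = 5.3 km.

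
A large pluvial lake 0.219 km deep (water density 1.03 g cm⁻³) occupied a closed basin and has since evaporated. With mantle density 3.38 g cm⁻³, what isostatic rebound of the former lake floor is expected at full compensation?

u = d ρ_w/ρ_m = 0.219 km × 1.03/3.38 = 0.0667 km.

0.0667 km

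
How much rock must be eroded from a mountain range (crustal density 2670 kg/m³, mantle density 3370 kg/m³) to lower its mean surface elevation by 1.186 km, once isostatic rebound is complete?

5.71 km

Net drop Δ = e − u = e − e ρ_c/ρ_m = e (ρ_m − ρ_c)/ρ_m.
e = Δ ρ_m/(ρ_m − ρ_c) = 1.186 km × 3370/700 = 5.71 km.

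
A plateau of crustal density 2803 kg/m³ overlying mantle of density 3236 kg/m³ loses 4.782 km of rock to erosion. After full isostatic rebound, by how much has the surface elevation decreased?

0.64 km

Rebound u = e ρ_c/ρ_m = 4.782 km × 2803/3236 = 4.142 km.
Net surface drop = e − u = 4.782 km − 4.142 km = e (ρ_m − ρ_c)/ρ_m = 0.64 km.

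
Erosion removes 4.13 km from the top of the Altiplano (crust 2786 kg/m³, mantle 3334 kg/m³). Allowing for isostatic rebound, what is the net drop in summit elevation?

Rebound u = e ρ_c/ρ_m = 4.13 km × 2786/3334 = 3.451 km.
Net surface drop = e − u = 4.13 km − 3.451 km = e (ρ_m − ρ_c)/ρ_m = 0.679 km.

0.679 km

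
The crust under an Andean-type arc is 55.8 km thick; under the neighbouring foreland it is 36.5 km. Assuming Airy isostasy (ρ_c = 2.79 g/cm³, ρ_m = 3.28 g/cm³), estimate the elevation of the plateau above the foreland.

2.88 km

Excess crust Δ = 55.8 km − 36.5 km = 19.3 km, split between elevation h and root r with h + r = Δ.
Airy balance ρ_c h = (ρ_m − ρ_c) r gives r = h ρ_c/(ρ_m − ρ_c), so h (1 + ρ_c/(ρ_m − ρ_c)) = Δ, i.e. h = Δ (ρ_m − ρ_c)/ρ_m.
h = 19.3 km × 0.49/3.28 = 2.88 km.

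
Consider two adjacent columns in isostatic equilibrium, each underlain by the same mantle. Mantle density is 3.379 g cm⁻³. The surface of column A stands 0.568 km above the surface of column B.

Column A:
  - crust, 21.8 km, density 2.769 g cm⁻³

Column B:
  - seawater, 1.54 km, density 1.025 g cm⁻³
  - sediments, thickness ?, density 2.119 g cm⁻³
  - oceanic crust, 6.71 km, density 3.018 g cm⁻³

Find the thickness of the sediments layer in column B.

Take the compensation level at the base of the deeper column (depth z_c below the surface of column A) and equate Σ ρ_i t_i down to z_c; mantle fills any gap and the z_c terms cancel.
Column A: 21.8×2.769 + (z_c − 21.8)×3.379
Column B: 0.568×0 + 1.54×1.025 + x×2.119 + 6.71×3.018 + (z_c − 0.568 − 8.25 − x)×3.379
The z_c×3.379 term appears on both sides and cancels. Collect the known terms of each column as K = Σ(ρt)_known − 3.379 × (depth of known layers): K_A = 60.3642 − 3.379×21.8 = −13.298; K_B = 21.82928 − 3.379×(0.568 + 8.25) = −7.966742.
Balance: K_A = K_B − x×(3.379 − 2.119), so x = (K_B − K_A)/(3.379 − 2.119) = 5.33126/1.26 = 4.23 km.

4.23 km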